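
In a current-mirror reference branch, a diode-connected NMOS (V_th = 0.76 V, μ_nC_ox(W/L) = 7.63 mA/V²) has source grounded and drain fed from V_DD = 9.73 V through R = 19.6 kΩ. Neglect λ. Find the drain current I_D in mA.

I_D = 0.440 mA

With gate tied to drain, V_GS = V_DS ≥ V_GS − V_th, so the device is in saturation.
KCL at the drain: ½ k_n (V_GS − V_th)² = (V_DD − V_GS)/R.
Let x = V_GS − 0.76. Then 74.8 x² + x − 8.97 = 0, giving x = 0.34 V (positive root), so V_GS = 1.1 V.
I_D = (V_DD − V_GS)/R = (9.73 − 1.1) / 19.6 = 0.44 mA.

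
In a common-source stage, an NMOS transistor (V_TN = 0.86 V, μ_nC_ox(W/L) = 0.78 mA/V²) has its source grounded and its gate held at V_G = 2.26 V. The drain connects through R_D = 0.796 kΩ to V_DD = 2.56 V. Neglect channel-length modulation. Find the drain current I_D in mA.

V_GS = V_G = 2.26 V, so V_ov = 2.26 − 0.86 = 1.4 V.
Assume saturation: I_D = ½ k_n V_ov² = 0.5 × 0.78 × 1.4² = 0.764 mA, giving V_DS = V_DD − I_D R_D = 2.56 − 0.764 × 0.796 = 1.95 V.
V_DS = 1.95 V ≥ V_ov = 1.4 V, confirming saturation.

I_D = 0.764 mA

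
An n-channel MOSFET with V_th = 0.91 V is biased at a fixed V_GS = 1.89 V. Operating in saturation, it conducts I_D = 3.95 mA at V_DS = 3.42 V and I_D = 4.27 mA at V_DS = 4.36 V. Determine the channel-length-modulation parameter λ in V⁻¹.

With V_GS fixed, I_D ∝ (1 + λ V_DS) in saturation, so I_D2/I_D1 = (1 + λ V_DS2)/(1 + λ V_DS1).
4.27/3.95 = 1.081 = (1 + 4.36 λ)/(1 + 3.42 λ).
Solving: λ (I_D1 V_DS2 − I_D2 V_DS1) = I_D2 − I_D1, so λ = (4.27 − 3.95) / (3.95 × 4.36 − 4.27 × 3.42) = 0.32 / 2.62 = 0.122 V⁻¹.

λ = 0.122 V⁻¹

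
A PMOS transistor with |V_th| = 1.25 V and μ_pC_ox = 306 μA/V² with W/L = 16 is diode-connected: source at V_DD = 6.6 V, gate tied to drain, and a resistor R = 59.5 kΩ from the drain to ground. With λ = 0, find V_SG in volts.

With gate tied to drain, V_SG = V_SD ≥ V_SG − |V_th|, so the device is in saturation.
k_p = μ_pC_ox · (W/L) = 4.896 mA/V².
KCL at the drain: ½ k_p (V_SG − |V_th|)² = (V_DD − V_SG)/R.
Let x = V_SG − 1.25. Then 146 x² + x − 5.35 = 0, giving x = 0.188 V (positive root), so V_SG = 1.44 V.
I_D = (V_DD − V_SG)/R = (6.6 − 1.44) / 59.5 = 0.0868 mA.

V_SG = 1.44 V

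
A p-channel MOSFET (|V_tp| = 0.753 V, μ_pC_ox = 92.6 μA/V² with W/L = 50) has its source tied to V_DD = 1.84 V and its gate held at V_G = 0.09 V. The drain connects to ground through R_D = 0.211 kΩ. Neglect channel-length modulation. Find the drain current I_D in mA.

V_SG = V_DD − V_G = 1.84 − 0.09 = 1.75 V, so V_ov = 1.75 − 0.753 = 0.997 V.
k_p = μ_pC_ox · (W/L) = 4.63 mA/V².
Assume saturation: I_D = ½ k_p V_ov² = 0.5 × 4.63 × 0.997² = 2.3 mA, giving V_SD = V_DD − I_D R_D = 1.84 − 2.3 × 0.211 = 1.35 V.
V_SD = 1.35 V ≥ V_ov = 0.997 V, confirming saturation.

I_D = 2.30 mA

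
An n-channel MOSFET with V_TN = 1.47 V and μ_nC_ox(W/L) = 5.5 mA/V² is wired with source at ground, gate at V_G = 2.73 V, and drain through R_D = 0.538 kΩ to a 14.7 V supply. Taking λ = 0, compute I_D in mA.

I_D = 4.37 mA

V_GS = V_G = 2.73 V, so V_ov = 2.73 − 1.47 = 1.26 V.
Assume saturation: I_D = ½ k_n V_ov² = 0.5 × 5.5 × 1.26² = 4.37 mA, giving V_DS = V_DD − I_D R_D = 14.7 − 4.37 × 0.538 = 12.4 V.
V_DS = 12.4 V ≥ V_ov = 1.26 V, confirming saturation.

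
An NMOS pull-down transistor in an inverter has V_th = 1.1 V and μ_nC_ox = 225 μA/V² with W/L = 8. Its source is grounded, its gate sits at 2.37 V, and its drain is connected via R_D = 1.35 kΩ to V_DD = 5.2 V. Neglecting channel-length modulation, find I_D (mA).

V_GS = V_G = 2.37 V, so V_ov = 2.37 − 1.1 = 1.27 V.
k_n = μ_nC_ox · (W/L) = 1.8 mA/V².
Assume saturation: I_D = ½ k_n V_ov² = 0.5 × 1.8 × 1.27² = 1.45 mA, giving V_DS = V_DD − I_D R_D = 5.2 − 1.45 × 1.35 = 3.24 V.
V_DS = 3.24 V ≥ V_ov = 1.27 V, confirming saturation.

I_D = 1.45 mA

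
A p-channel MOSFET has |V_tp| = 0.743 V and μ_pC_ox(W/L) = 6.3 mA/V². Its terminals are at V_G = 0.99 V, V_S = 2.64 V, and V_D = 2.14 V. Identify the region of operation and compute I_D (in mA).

V_SG = V_S − V_G = 2.64 − 0.99 = 1.65 V; V_SD = V_S − V_D = 2.64 − 2.14 = 0.5 V.
V_ov = V_SG − |V_tp| = 1.65 − 0.743 = 0.907 V.
Since V_SD = 0.5 V < V_ov = 0.907 V, the device is in the triode region.
I_D = k_p [V_ov · V_SD − ½ V_SD²] = 6.3 × [0.907 × 0.5 − 0.5 × 0.5²] = 2.07 mA.

Triode; I_D = 2.07 mA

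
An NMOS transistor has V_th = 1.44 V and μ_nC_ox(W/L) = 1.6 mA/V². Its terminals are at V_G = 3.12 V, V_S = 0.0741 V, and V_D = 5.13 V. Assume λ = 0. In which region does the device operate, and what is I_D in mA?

V_GS = V_G − V_S = 3.12 − 0.0741 = 3.05 V; V_DS = V_D − V_S = 5.13 − 0.0741 = 5.06 V.
V_ov = V_GS − V_th = 3.05 − 1.44 = 1.61 V.
Since V_DS = 5.06 V ≥ V_ov = 1.61 V, the device is in saturation.
I_D = ½ k_n V_ov² = 0.5 × 1.6 × 1.61² = 2.06 mA.

Saturation; I_D = 2.06 mA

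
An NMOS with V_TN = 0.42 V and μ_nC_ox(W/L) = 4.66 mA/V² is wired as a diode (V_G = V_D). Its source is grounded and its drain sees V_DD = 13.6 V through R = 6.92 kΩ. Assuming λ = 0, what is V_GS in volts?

With gate tied to drain, V_GS = V_DS ≥ V_GS − V_TN, so the device is in saturation.
KCL at the drain: ½ k_n (V_GS − V_TN)² = (V_DD − V_GS)/R.
Let x = V_GS − 0.42. Then 16.1 x² + x − 13.18 = 0, giving x = 0.874 V (positive root), so V_GS = 1.29 V.
I_D = (V_DD − V_GS)/R = (13.6 − 1.29) / 6.92 = 1.78 mA.

V_GS = 1.29 V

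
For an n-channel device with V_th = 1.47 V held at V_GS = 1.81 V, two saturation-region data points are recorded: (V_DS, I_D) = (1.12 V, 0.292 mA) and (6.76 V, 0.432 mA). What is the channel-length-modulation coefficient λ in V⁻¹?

With V_GS fixed, I_D ∝ (1 + λ V_DS) in saturation, so I_D2/I_D1 = (1 + λ V_DS2)/(1 + λ V_DS1).
0.432/0.292 = 1.479 = (1 + 6.76 λ)/(1 + 1.12 λ).
Solving: λ (I_D1 V_DS2 − I_D2 V_DS1) = I_D2 − I_D1, so λ = (0.432 − 0.292) / (0.292 × 6.76 − 0.432 × 1.12) = 0.14 / 1.49 = 0.094 V⁻¹.

λ = 0.0940 V⁻¹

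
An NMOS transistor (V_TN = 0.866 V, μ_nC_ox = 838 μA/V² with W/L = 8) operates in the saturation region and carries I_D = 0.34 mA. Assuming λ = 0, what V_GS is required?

k_n = μ_nC_ox · (W/L) = 6.704 mA/V².
In saturation I_D = ½ k_n (V_GS − V_TN)², so V_GS − V_TN = √(2 I_D / k_n) = √(2 × 0.34 / 6.704) = 0.318 V.
V_GS = 0.866 + 0.318 = 1.18 V.

V_GS = 1.18 V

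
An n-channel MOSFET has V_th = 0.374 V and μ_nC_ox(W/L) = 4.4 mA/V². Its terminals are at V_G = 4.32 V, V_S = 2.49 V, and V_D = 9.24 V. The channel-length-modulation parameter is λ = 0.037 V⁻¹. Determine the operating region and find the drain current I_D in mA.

Saturation; I_D = 5.83 mA

V_GS = V_G − V_S = 4.32 − 2.49 = 1.83 V; V_DS = V_D − V_S = 9.24 − 2.49 = 6.75 V.
V_ov = V_GS − V_th = 1.83 − 0.374 = 1.46 V.
Since V_DS = 6.75 V ≥ V_ov = 1.46 V, the device is in saturation.
I_D = ½ k_n V_ov² (1 + λ V_DS) = 0.5 × 4.4 × 1.46² × (1 + 0.037 × 6.75) = 5.83 mA.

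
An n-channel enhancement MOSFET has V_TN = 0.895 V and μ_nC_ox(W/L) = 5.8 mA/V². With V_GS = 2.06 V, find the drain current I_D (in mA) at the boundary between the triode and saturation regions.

At the boundary V_DS = V_ov = V_GS − V_TN = 2.06 − 0.895 = 1.17 V.
I_D = ½ k_n V_ov² = 0.5 × 5.8 × 1.17² = 3.94 mA.

I_D = 3.94 mA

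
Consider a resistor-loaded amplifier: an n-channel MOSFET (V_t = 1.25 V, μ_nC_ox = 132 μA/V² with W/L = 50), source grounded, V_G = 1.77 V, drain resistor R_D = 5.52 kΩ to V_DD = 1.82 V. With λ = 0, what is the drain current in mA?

I_D = 0.312 mA

V_GS = V_G = 1.77 V, so V_ov = 1.77 − 1.25 = 0.52 V.
k_n = μ_nC_ox · (W/L) = 6.6 mA/V².
Assume saturation: I_D = ½ k_n V_ov² = 0.5 × 6.6 × 0.52² = 0.892 mA, giving V_DS = V_DD − I_D R_D = 1.82 − 0.892 × 5.52 = -3.11 V.
But -3.11 V < V_ov = 0.52 V, so the device is actually in triode.
In triode I_D = k_n[V_ov V_DS − ½ V_DS²] and I_D = (V_DD − V_DS)/R_D. Equating: 18.2 V_DS² − 19.94 V_DS + 1.82 = 0, giving V_DS = 0.1 V (the root below V_ov).
I_D = (1.82 − 0.1) / 5.52 = 0.312 mA.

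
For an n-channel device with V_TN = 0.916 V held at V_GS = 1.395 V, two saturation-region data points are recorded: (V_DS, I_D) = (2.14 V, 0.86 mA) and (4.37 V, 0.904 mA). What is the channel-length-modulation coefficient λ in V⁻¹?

With V_GS fixed, I_D ∝ (1 + λ V_DS) in saturation, so I_D2/I_D1 = (1 + λ V_DS2)/(1 + λ V_DS1).
0.904/0.86 = 1.051 = (1 + 4.37 λ)/(1 + 2.14 λ).
Solving: λ (I_D1 V_DS2 − I_D2 V_DS1) = I_D2 − I_D1, so λ = (0.904 − 0.86) / (0.86 × 4.37 − 0.904 × 2.14) = 0.044 / 1.82 = 0.0241 V⁻¹.

λ = 0.0241 V⁻¹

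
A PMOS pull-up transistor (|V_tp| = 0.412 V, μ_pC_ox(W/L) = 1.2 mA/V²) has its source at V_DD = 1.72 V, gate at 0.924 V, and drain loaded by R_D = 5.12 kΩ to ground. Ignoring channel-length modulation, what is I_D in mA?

I_D = 0.0885 mA

V_SG = V_DD − V_G = 1.72 − 0.924 = 0.796 V, so V_ov = 0.796 − 0.412 = 0.384 V.
Assume saturation: I_D = ½ k_p V_ov² = 0.5 × 1.2 × 0.384² = 0.0885 mA, giving V_SD = V_DD − I_D R_D = 1.72 − 0.0885 × 5.12 = 1.27 V.
V_SD = 1.27 V ≥ V_ov = 0.384 V, confirming saturation.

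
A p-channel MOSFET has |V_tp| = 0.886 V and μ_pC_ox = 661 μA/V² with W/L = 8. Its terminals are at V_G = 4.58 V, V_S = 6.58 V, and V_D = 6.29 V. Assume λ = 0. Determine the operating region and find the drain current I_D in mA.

V_SG = V_S − V_G = 6.58 − 4.58 = 2 V; V_SD = V_S − V_D = 6.58 − 6.29 = 0.29 V.
k_p = μ_pC_ox · (W/L) = 5.288 mA/V².
V_ov = V_SG − |V_tp| = 2 − 0.886 = 1.11 V.
Since V_SD = 0.29 V < V_ov = 1.11 V, the device is in the triode region.
I_D = k_p [V_ov · V_SD − ½ V_SD²] = 5.288 × [1.11 × 0.29 − 0.5 × 0.29²] = 1.49 mA.

Triode; I_D = 1.49 mA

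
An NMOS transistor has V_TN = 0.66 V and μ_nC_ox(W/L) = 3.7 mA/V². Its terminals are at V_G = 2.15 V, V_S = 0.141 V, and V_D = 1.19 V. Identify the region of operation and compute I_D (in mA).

Triode; I_D = 3.20 mA

V_GS = V_G − V_S = 2.15 − 0.141 = 2.01 V; V_DS = V_D − V_S = 1.19 − 0.141 = 1.05 V.
V_ov = V_GS − V_TN = 2.01 − 0.66 = 1.35 V.
Since V_DS = 1.05 V < V_ov = 1.35 V, the device is in the triode region.
I_D = k_n [V_ov · V_DS − ½ V_DS²] = 3.7 × [1.35 × 1.05 − 0.5 × 1.05²] = 3.2 mA.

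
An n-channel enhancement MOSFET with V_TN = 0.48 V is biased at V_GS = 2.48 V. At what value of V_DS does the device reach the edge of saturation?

The boundary between triode and saturation is V_DS = V_GS − V_TN = V_ov.
V_ov = 2.48 − 0.48 = 2 V.

V_DS,sat = 2.00 V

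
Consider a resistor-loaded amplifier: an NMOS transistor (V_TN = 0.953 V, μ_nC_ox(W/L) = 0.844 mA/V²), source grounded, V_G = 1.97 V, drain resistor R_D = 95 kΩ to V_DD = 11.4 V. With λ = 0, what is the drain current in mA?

I_D = 0.118 mA

V_GS = V_G = 1.97 V, so V_ov = 1.97 − 0.953 = 1.02 V.
Assume saturation: I_D = ½ k_n V_ov² = 0.5 × 0.844 × 1.02² = 0.436 mA, giving V_DS = V_DD − I_D R_D = 11.4 − 0.436 × 95 = -30.1 V.
But -30.1 V < V_ov = 1.02 V, so the device is actually in triode.
In triode I_D = k_n[V_ov V_DS − ½ V_DS²] and I_D = (V_DD − V_DS)/R_D. Equating: 40.1 V_DS² − 82.54 V_DS + 11.4 = 0, giving V_DS = 0.149 V (the root below V_ov).
I_D = (11.4 − 0.149) / 95 = 0.118 mA.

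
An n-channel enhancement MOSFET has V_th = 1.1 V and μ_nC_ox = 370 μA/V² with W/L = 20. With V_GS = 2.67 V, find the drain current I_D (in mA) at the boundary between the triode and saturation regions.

At the boundary V_DS = V_ov = V_GS − V_th = 2.67 − 1.1 = 1.57 V.
k_n = μ_nC_ox · (W/L) = 7.4 mA/V².
I_D = ½ k_n V_ov² = 0.5 × 7.4 × 1.57² = 9.12 mA.

I_D = 9.12 mA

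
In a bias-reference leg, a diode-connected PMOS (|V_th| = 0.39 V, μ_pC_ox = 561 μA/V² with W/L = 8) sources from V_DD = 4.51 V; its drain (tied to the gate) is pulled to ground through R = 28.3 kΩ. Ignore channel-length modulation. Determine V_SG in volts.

With gate tied to drain, V_SG = V_SD ≥ V_SG − |V_th|, so the device is in saturation.
k_p = μ_pC_ox · (W/L) = 4.488 mA/V².
KCL at the drain: ½ k_p (V_SG − |V_th|)² = (V_DD − V_SG)/R.
Let x = V_SG − 0.39. Then 63.5 x² + x − 4.12 = 0, giving x = 0.247 V (positive root), so V_SG = 0.637 V.
I_D = (V_DD − V_SG)/R = (4.51 − 0.637) / 28.3 = 0.137 mA.

V_SG = 0.637 V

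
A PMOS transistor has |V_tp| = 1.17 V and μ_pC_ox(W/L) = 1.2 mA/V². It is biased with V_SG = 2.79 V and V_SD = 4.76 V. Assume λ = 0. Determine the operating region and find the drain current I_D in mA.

Saturation; I_D = 1.57 mA

V_ov = V_SG − |V_tp| = 2.79 − 1.17 = 1.62 V.
Since V_SD = 4.76 V ≥ V_ov = 1.62 V, the device is in saturation.
I_D = ½ k_p V_ov² = 0.5 × 1.2 × 1.62² = 1.57 mA.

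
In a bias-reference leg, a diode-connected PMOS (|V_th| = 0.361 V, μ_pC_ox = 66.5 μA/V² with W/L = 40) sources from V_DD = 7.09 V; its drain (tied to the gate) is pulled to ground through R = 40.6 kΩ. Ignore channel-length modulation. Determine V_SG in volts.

V_SG = 0.705 V

With gate tied to drain, V_SG = V_SD ≥ V_SG − |V_th|, so the device is in saturation.
k_p = μ_pC_ox · (W/L) = 2.66 mA/V².
KCL at the drain: ½ k_p (V_SG − |V_th|)² = (V_DD − V_SG)/R.
Let x = V_SG − 0.361. Then 54 x² + x − 6.729 = 0, giving x = 0.344 V (positive root), so V_SG = 0.705 V.
I_D = (V_DD − V_SG)/R = (7.09 − 0.705) / 40.6 = 0.157 mA.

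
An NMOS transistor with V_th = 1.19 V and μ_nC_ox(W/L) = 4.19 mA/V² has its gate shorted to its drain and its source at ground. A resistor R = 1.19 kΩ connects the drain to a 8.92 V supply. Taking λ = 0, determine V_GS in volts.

V_GS = 2.76 V

With gate tied to drain, V_GS = V_DS ≥ V_GS − V_th, so the device is in saturation.
KCL at the drain: ½ k_n (V_GS − V_th)² = (V_DD − V_GS)/R.
Let x = V_GS − 1.19. Then 2.49 x² + x − 7.73 = 0, giving x = 1.57 V (positive root), so V_GS = 2.76 V.
I_D = (V_DD − V_GS)/R = (8.92 − 2.76) / 1.19 = 5.18 mA.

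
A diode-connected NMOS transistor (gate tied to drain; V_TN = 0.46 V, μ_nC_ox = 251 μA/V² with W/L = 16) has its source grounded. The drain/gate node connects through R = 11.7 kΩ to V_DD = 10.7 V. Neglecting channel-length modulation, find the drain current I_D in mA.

With gate tied to drain, V_GS = V_DS ≥ V_GS − V_TN, so the device is in saturation.
k_n = μ_nC_ox · (W/L) = 4.016 mA/V².
KCL at the drain: ½ k_n (V_GS − V_TN)² = (V_DD − V_GS)/R.
Let x = V_GS − 0.46. Then 23.5 x² + x − 10.24 = 0, giving x = 0.639 V (positive root), so V_GS = 1.1 V.
I_D = (V_DD − V_GS)/R = (10.7 − 1.1) / 11.7 = 0.821 mA.

I_D = 0.821 mA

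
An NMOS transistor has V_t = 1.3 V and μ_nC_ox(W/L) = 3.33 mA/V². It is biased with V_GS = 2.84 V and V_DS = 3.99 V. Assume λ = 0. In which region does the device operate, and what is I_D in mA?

Saturation; I_D = 3.95 mA

V_ov = V_GS − V_t = 2.84 − 1.3 = 1.54 V.
Since V_DS = 3.99 V ≥ V_ov = 1.54 V, the device is in saturation.
I_D = ½ k_n V_ov² = 0.5 × 3.33 × 1.54² = 3.95 mA.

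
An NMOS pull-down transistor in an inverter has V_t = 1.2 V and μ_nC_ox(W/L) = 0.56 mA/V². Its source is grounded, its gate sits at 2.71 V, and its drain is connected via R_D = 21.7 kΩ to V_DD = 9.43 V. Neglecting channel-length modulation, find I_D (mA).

I_D = 0.407 mA

V_GS = V_G = 2.71 V, so V_ov = 2.71 − 1.2 = 1.51 V.
Assume saturation: I_D = ½ k_n V_ov² = 0.5 × 0.56 × 1.51² = 0.638 mA, giving V_DS = V_DD − I_D R_D = 9.43 − 0.638 × 21.7 = -4.42 V.
But -4.42 V < V_ov = 1.51 V, so the device is actually in triode.
In triode I_D = k_n[V_ov V_DS − ½ V_DS²] and I_D = (V_DD − V_DS)/R_D. Equating: 6.08 V_DS² − 19.35 V_DS + 9.43 = 0, giving V_DS = 0.601 V (the root below V_ov).
I_D = (9.43 − 0.601) / 21.7 = 0.407 mA.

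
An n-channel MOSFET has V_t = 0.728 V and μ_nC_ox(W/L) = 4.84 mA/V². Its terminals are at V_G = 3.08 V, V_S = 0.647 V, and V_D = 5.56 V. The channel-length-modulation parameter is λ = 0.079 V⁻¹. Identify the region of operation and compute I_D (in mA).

Saturation; I_D = 9.77 mA

V_GS = V_G − V_S = 3.08 − 0.647 = 2.43 V; V_DS = V_D − V_S = 5.56 − 0.647 = 4.91 V.
V_ov = V_GS − V_t = 2.43 − 0.728 = 1.7 V.
Since V_DS = 4.91 V ≥ V_ov = 1.7 V, the device is in saturation.
I_D = ½ k_n V_ov² (1 + λ V_DS) = 0.5 × 4.84 × 1.7² × (1 + 0.079 × 4.91) = 9.77 mA.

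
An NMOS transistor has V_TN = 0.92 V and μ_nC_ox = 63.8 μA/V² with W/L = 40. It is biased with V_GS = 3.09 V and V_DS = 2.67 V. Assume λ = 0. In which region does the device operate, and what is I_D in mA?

k_n = μ_nC_ox · (W/L) = 2.552 mA/V².
V_ov = V_GS − V_TN = 3.09 − 0.92 = 2.17 V.
Since V_DS = 2.67 V ≥ V_ov = 2.17 V, the device is in saturation.
I_D = ½ k_n V_ov² = 0.5 × 2.552 × 2.17² = 6.01 mA.

Saturation; I_D = 6.01 mA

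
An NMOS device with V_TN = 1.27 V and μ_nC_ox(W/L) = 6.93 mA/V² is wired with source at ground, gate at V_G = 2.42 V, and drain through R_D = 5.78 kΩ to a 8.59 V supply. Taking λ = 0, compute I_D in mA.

V_GS = V_G = 2.42 V, so V_ov = 2.42 − 1.27 = 1.15 V.
Assume saturation: I_D = ½ k_n V_ov² = 0.5 × 6.93 × 1.15² = 4.58 mA, giving V_DS = V_DD − I_D R_D = 8.59 − 4.58 × 5.78 = -17.9 V.
But -17.9 V < V_ov = 1.15 V, so the device is actually in triode.
In triode I_D = k_n[V_ov V_DS − ½ V_DS²] and I_D = (V_DD − V_DS)/R_D. Equating: 20 V_DS² − 47.06 V_DS + 8.59 = 0, giving V_DS = 0.199 V (the root below V_ov).
I_D = (8.59 − 0.199) / 5.78 = 1.45 mA.

I_D = 1.45 mA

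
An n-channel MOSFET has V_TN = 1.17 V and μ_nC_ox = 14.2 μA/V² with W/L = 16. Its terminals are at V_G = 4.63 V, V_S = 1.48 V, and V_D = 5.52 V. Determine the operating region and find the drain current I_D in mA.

Saturation; I_D = 0.445 mA

V_GS = V_G − V_S = 4.63 − 1.48 = 3.15 V; V_DS = V_D − V_S = 5.52 − 1.48 = 4.04 V.
k_n = μ_nC_ox · (W/L) = 0.2272 mA/V².
V_ov = V_GS − V_TN = 3.15 − 1.17 = 1.98 V.
Since V_DS = 4.04 V ≥ V_ov = 1.98 V, the device is in saturation.
I_D = ½ k_n V_ov² = 0.5 × 0.2272 × 1.98² = 0.445 mA.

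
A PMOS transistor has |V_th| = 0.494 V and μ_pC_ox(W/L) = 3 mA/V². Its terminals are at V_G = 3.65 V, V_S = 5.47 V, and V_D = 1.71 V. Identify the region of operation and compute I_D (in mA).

V_SG = V_S − V_G = 5.47 − 3.65 = 1.82 V; V_SD = V_S − V_D = 5.47 − 1.71 = 3.76 V.
V_ov = V_SG − |V_th| = 1.82 − 0.494 = 1.33 V.
Since V_SD = 3.76 V ≥ V_ov = 1.33 V, the device is in saturation.
I_D = ½ k_p V_ov² = 0.5 × 3 × 1.33² = 2.64 mA.

Saturation; I_D = 2.64 mA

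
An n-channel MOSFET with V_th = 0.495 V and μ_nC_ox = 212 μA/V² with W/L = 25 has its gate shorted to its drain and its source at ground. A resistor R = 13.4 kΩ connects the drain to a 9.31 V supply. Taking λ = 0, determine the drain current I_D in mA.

With gate tied to drain, V_GS = V_DS ≥ V_GS − V_th, so the device is in saturation.
k_n = μ_nC_ox · (W/L) = 5.3 mA/V².
KCL at the drain: ½ k_n (V_GS − V_th)² = (V_DD − V_GS)/R.
Let x = V_GS − 0.495. Then 35.5 x² + x − 8.815 = 0, giving x = 0.484 V (positive root), so V_GS = 0.979 V.
I_D = (V_DD − V_GS)/R = (9.31 − 0.979) / 13.4 = 0.622 mA.

I_D = 0.622 mA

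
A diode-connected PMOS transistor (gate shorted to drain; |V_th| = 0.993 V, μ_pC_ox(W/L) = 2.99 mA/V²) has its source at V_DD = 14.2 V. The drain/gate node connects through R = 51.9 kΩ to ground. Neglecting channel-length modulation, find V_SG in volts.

V_SG = 1.40 V

With gate tied to drain, V_SG = V_SD ≥ V_SG − |V_th|, so the device is in saturation.
KCL at the drain: ½ k_p (V_SG − |V_th|)² = (V_DD − V_SG)/R.
Let x = V_SG − 0.993. Then 77.6 x² + x − 13.21 = 0, giving x = 0.406 V (positive root), so V_SG = 1.4 V.
I_D = (V_DD − V_SG)/R = (14.2 − 1.4) / 51.9 = 0.247 mA.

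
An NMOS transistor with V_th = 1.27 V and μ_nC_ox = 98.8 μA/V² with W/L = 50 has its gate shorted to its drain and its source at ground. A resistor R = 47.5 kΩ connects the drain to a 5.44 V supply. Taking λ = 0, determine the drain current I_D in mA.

With gate tied to drain, V_GS = V_DS ≥ V_GS − V_th, so the device is in saturation.
k_n = μ_nC_ox · (W/L) = 4.94 mA/V².
KCL at the drain: ½ k_n (V_GS − V_th)² = (V_DD − V_GS)/R.
Let x = V_GS − 1.27. Then 117 x² + x − 4.17 = 0, giving x = 0.184 V (positive root), so V_GS = 1.45 V.
I_D = (V_DD − V_GS)/R = (5.44 − 1.45) / 47.5 = 0.0839 mA.

I_D = 0.0839 mA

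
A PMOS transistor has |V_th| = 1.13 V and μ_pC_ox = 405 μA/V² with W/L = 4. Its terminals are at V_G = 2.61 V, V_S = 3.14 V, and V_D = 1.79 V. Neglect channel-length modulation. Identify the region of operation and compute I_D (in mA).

Cutoff; I_D = 0 mA

V_SG = V_S − V_G = 3.14 − 2.61 = 0.53 V; V_SD = V_S − V_D = 3.14 − 1.79 = 1.35 V.
V_SG = 0.53 V < |V_th| = 1.13 V, so the transistor is in cutoff.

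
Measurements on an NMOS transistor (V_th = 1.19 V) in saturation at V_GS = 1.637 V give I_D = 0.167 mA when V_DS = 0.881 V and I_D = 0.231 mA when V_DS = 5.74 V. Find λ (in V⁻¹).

λ = 0.0848 V⁻¹

With V_GS fixed, I_D ∝ (1 + λ V_DS) in saturation, so I_D2/I_D1 = (1 + λ V_DS2)/(1 + λ V_DS1).
0.231/0.167 = 1.383 = (1 + 5.74 λ)/(1 + 0.881 λ).
Solving: λ (I_D1 V_DS2 − I_D2 V_DS1) = I_D2 − I_D1, so λ = (0.231 − 0.167) / (0.167 × 5.74 − 0.231 × 0.881) = 0.064 / 0.755 = 0.0848 V⁻¹.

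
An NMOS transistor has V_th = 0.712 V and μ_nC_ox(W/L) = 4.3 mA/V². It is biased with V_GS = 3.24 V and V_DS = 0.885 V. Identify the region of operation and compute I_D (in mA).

Triode; I_D = 7.94 mA

V_ov = V_GS − V_th = 3.24 − 0.712 = 2.53 V.
Since V_DS = 0.885 V < V_ov = 2.53 V, the device is in the triode region.
I_D = k_n [V_ov · V_DS − ½ V_DS²] = 4.3 × [2.53 × 0.885 − 0.5 × 0.885²] = 7.94 mA.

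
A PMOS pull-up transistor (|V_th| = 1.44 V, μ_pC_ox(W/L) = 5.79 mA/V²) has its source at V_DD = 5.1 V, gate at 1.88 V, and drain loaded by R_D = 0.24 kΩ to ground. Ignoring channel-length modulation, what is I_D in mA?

I_D = 9.17 mA

V_SG = V_DD − V_G = 5.1 − 1.88 = 3.22 V, so V_ov = 3.22 − 1.44 = 1.78 V.
Assume saturation: I_D = ½ k_p V_ov² = 0.5 × 5.79 × 1.78² = 9.17 mA, giving V_SD = V_DD − I_D R_D = 5.1 − 9.17 × 0.24 = 2.9 V.
V_SD = 2.9 V ≥ V_ov = 1.78 V, confirming saturation.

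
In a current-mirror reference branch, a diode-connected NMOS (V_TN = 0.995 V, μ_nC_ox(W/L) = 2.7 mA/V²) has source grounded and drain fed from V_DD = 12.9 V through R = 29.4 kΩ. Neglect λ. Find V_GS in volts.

With gate tied to drain, V_GS = V_DS ≥ V_GS − V_TN, so the device is in saturation.
KCL at the drain: ½ k_n (V_GS − V_TN)² = (V_DD − V_GS)/R.
Let x = V_GS − 0.995. Then 39.7 x² + x − 11.91 = 0, giving x = 0.535 V (positive root), so V_GS = 1.53 V.
I_D = (V_DD − V_GS)/R = (12.9 − 1.53) / 29.4 = 0.387 mA.

V_GS = 1.53 V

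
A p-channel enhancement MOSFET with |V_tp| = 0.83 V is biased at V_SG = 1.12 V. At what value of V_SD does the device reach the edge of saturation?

V_SD,sat = 0.290 V

The boundary between triode and saturation is V_SD = V_SG − |V_tp| = V_ov.
V_ov = 1.12 − 0.83 = 0.29 V.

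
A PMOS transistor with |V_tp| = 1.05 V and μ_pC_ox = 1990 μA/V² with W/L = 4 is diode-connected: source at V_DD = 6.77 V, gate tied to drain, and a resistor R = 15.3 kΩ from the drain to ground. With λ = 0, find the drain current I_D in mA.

I_D = 0.354 mA

With gate tied to drain, V_SG = V_SD ≥ V_SG − |V_tp|, so the device is in saturation.
k_p = μ_pC_ox · (W/L) = 7.96 mA/V².
KCL at the drain: ½ k_p (V_SG − |V_tp|)² = (V_DD − V_SG)/R.
Let x = V_SG − 1.05. Then 60.9 x² + x − 5.72 = 0, giving x = 0.298 V (positive root), so V_SG = 1.35 V.
I_D = (V_DD − V_SG)/R = (6.77 − 1.35) / 15.3 = 0.354 mA.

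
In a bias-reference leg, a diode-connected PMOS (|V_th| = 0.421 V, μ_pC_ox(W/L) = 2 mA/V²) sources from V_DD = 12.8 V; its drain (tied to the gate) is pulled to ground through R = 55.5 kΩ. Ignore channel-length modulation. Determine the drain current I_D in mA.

I_D = 0.215 mA

With gate tied to drain, V_SG = V_SD ≥ V_SG − |V_th|, so the device is in saturation.
KCL at the drain: ½ k_p (V_SG − |V_th|)² = (V_DD − V_SG)/R.
Let x = V_SG − 0.421. Then 55.5 x² + x − 12.38 = 0, giving x = 0.463 V (positive root), so V_SG = 0.884 V.
I_D = (V_DD − V_SG)/R = (12.8 − 0.884) / 55.5 = 0.215 mA.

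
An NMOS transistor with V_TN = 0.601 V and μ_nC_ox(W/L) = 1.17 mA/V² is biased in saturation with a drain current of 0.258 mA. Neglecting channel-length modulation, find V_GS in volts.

In saturation I_D = ½ k_n (V_GS − V_TN)², so V_GS − V_TN = √(2 I_D / k_n) = √(2 × 0.258 / 1.17) = 0.664 V.
V_GS = 0.601 + 0.664 = 1.27 V.

V_GS = 1.27 V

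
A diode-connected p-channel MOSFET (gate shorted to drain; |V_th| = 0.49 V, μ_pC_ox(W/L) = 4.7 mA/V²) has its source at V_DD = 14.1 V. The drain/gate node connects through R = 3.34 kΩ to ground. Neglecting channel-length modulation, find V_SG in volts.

With gate tied to drain, V_SG = V_SD ≥ V_SG − |V_th|, so the device is in saturation.
KCL at the drain: ½ k_p (V_SG − |V_th|)² = (V_DD − V_SG)/R.
Let x = V_SG − 0.49. Then 7.85 x² + x − 13.61 = 0, giving x = 1.25 V (positive root), so V_SG = 1.74 V.
I_D = (V_DD − V_SG)/R = (14.1 − 1.74) / 3.34 = 3.7 mA.

V_SG = 1.74 V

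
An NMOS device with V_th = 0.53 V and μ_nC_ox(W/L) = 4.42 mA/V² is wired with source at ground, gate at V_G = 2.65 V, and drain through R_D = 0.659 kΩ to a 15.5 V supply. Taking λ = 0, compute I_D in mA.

V_GS = V_G = 2.65 V, so V_ov = 2.65 − 0.53 = 2.12 V.
Assume saturation: I_D = ½ k_n V_ov² = 0.5 × 4.42 × 2.12² = 9.93 mA, giving V_DS = V_DD − I_D R_D = 15.5 − 9.93 × 0.659 = 8.95 V.
V_DS = 8.95 V ≥ V_ov = 2.12 V, confirming saturation.

I_D = 9.93 mA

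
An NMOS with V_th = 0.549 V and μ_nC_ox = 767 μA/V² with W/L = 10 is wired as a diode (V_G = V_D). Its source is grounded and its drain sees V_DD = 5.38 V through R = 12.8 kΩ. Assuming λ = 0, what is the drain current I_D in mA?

With gate tied to drain, V_GS = V_DS ≥ V_GS − V_th, so the device is in saturation.
k_n = μ_nC_ox · (W/L) = 7.67 mA/V².
KCL at the drain: ½ k_n (V_GS − V_th)² = (V_DD − V_GS)/R.
Let x = V_GS − 0.549. Then 49.1 x² + x − 4.831 = 0, giving x = 0.304 V (positive root), so V_GS = 0.853 V.
I_D = (V_DD − V_GS)/R = (5.38 − 0.853) / 12.8 = 0.354 mA.

I_D = 0.354 mA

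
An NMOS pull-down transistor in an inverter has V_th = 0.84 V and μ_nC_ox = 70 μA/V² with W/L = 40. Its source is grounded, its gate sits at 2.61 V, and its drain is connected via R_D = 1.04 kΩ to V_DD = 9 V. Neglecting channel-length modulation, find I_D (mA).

I_D = 4.39 mA

V_GS = V_G = 2.61 V, so V_ov = 2.61 − 0.84 = 1.77 V.
k_n = μ_nC_ox · (W/L) = 2.8 mA/V².
Assume saturation: I_D = ½ k_n V_ov² = 0.5 × 2.8 × 1.77² = 4.39 mA, giving V_DS = V_DD − I_D R_D = 9 − 4.39 × 1.04 = 4.44 V.
V_DS = 4.44 V ≥ V_ov = 1.77 V, confirming saturation.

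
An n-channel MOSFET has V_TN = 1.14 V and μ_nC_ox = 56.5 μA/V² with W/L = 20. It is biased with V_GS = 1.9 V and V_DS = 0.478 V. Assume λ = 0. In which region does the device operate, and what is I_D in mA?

Triode; I_D = 0.281 mA

k_n = μ_nC_ox · (W/L) = 1.13 mA/V².
V_ov = V_GS − V_TN = 1.9 − 1.14 = 0.76 V.
Since V_DS = 0.478 V < V_ov = 0.76 V, the device is in the triode region.
I_D = k_n [V_ov · V_DS − ½ V_DS²] = 1.13 × [0.76 × 0.478 − 0.5 × 0.478²] = 0.281 mA.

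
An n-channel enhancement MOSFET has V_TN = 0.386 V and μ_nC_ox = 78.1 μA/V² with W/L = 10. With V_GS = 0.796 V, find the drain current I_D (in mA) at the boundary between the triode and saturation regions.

At the boundary V_DS = V_ov = V_GS − V_TN = 0.796 − 0.386 = 0.41 V.
k_n = μ_nC_ox · (W/L) = 0.781 mA/V².
I_D = ½ k_n V_ov² = 0.5 × 0.781 × 0.41² = 0.0656 mA.

I_D = 0.0656 mA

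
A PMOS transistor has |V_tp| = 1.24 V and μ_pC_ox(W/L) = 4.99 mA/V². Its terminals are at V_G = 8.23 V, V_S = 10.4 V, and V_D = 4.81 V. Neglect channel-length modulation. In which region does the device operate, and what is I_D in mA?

Saturation; I_D = 2.16 mA

V_SG = V_S − V_G = 10.4 − 8.23 = 2.17 V; V_SD = V_S − V_D = 10.4 − 4.81 = 5.59 V.
V_ov = V_SG − |V_tp| = 2.17 − 1.24 = 0.93 V.
Since V_SD = 5.59 V ≥ V_ov = 0.93 V, the device is in saturation.
I_D = ½ k_p V_ov² = 0.5 × 4.99 × 0.93² = 2.16 mA.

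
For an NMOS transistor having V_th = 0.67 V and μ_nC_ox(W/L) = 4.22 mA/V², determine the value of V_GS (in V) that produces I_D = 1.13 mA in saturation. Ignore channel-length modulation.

V_GS = 1.40 V

In saturation I_D = ½ k_n (V_GS − V_th)², so V_GS − V_th = √(2 I_D / k_n) = √(2 × 1.13 / 4.22) = 0.732 V.
V_GS = 0.67 + 0.732 = 1.4 V.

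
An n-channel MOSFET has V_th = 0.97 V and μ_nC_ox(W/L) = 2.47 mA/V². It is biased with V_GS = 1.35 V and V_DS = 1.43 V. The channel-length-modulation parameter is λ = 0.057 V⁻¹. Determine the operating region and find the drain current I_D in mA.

Saturation; I_D = 0.193 mA

V_ov = V_GS − V_th = 1.35 − 0.97 = 0.38 V.
Since V_DS = 1.43 V ≥ V_ov = 0.38 V, the device is in saturation.
I_D = ½ k_n V_ov² (1 + λ V_DS) = 0.5 × 2.47 × 0.38² × (1 + 0.057 × 1.43) = 0.193 mA.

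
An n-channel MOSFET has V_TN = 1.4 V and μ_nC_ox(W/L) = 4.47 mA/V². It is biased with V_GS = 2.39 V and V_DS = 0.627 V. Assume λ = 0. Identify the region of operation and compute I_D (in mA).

V_ov = V_GS − V_TN = 2.39 − 1.4 = 0.99 V.
Since V_DS = 0.627 V < V_ov = 0.99 V, the device is in the triode region.
I_D = k_n [V_ov · V_DS − ½ V_DS²] = 4.47 × [0.99 × 0.627 − 0.5 × 0.627²] = 1.9 mA.

Triode; I_D = 1.90 mA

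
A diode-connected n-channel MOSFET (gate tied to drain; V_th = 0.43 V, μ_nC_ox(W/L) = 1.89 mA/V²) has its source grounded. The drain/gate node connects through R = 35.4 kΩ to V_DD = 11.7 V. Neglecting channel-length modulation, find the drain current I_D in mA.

I_D = 0.302 mA

With gate tied to drain, V_GS = V_DS ≥ V_GS − V_th, so the device is in saturation.
KCL at the drain: ½ k_n (V_GS − V_th)² = (V_DD − V_GS)/R.
Let x = V_GS − 0.43. Then 33.5 x² + x − 11.27 = 0, giving x = 0.566 V (positive root), so V_GS = 0.996 V.
I_D = (V_DD − V_GS)/R = (11.7 − 0.996) / 35.4 = 0.302 mA.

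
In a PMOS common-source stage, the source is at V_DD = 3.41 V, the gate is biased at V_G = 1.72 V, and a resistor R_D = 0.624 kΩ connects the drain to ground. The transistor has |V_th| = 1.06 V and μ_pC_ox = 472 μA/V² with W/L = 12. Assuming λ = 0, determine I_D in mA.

V_SG = V_DD − V_G = 3.41 − 1.72 = 1.69 V, so V_ov = 1.69 − 1.06 = 0.63 V.
k_p = μ_pC_ox · (W/L) = 5.664 mA/V².
Assume saturation: I_D = ½ k_p V_ov² = 0.5 × 5.664 × 0.63² = 1.12 mA, giving V_SD = V_DD − I_D R_D = 3.41 − 1.12 × 0.624 = 2.71 V.
V_SD = 2.71 V ≥ V_ov = 0.63 V, confirming saturation.

I_D = 1.12 mA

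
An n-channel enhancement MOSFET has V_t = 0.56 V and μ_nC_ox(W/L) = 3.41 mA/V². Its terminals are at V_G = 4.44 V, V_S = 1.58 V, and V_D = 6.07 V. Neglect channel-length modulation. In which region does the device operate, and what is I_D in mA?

Saturation; I_D = 9.02 mA

V_GS = V_G − V_S = 4.44 − 1.58 = 2.86 V; V_DS = V_D − V_S = 6.07 − 1.58 = 4.49 V.
V_ov = V_GS − V_t = 2.86 − 0.56 = 2.3 V.
Since V_DS = 4.49 V ≥ V_ov = 2.3 V, the device is in saturation.
I_D = ½ k_n V_ov² = 0.5 × 3.41 × 2.3² = 9.02 mA.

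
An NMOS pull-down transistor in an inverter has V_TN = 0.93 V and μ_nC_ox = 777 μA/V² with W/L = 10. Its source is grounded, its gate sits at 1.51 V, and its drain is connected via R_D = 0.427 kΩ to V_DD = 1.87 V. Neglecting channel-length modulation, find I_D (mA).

V_GS = V_G = 1.51 V, so V_ov = 1.51 − 0.93 = 0.58 V.
k_n = μ_nC_ox · (W/L) = 7.77 mA/V².
Assume saturation: I_D = ½ k_n V_ov² = 0.5 × 7.77 × 0.58² = 1.31 mA, giving V_DS = V_DD − I_D R_D = 1.87 − 1.31 × 0.427 = 1.31 V.
V_DS = 1.31 V ≥ V_ov = 0.58 V, confirming saturation.

I_D = 1.31 mA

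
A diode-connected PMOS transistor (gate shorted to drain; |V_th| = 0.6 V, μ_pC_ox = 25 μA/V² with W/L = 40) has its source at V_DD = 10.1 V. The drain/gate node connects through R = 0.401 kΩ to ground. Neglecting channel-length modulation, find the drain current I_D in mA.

With gate tied to drain, V_SG = V_SD ≥ V_SG − |V_th|, so the device is in saturation.
k_p = μ_pC_ox · (W/L) = 1 mA/V².
KCL at the drain: ½ k_p (V_SG − |V_th|)² = (V_DD − V_SG)/R.
Let x = V_SG − 0.6. Then 0.201 x² + x − 9.5 = 0, giving x = 4.83 V (positive root), so V_SG = 5.43 V.
I_D = (V_DD − V_SG)/R = (10.1 − 5.43) / 0.401 = 11.7 mA.

I_D = 11.7 mA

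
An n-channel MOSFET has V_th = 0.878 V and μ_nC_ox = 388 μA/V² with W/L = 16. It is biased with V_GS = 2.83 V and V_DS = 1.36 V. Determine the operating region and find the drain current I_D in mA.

k_n = μ_nC_ox · (W/L) = 6.208 mA/V².
V_ov = V_GS − V_th = 2.83 − 0.878 = 1.95 V.
Since V_DS = 1.36 V < V_ov = 1.95 V, the device is in the triode region.
I_D = k_n [V_ov · V_DS − ½ V_DS²] = 6.208 × [1.95 × 1.36 − 0.5 × 1.36²] = 10.7 mA.

Triode; I_D = 10.7 mA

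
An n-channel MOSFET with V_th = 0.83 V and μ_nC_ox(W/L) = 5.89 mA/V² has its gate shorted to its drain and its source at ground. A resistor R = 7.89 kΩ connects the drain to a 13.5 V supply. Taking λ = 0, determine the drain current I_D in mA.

I_D = 1.51 mA

With gate tied to drain, V_GS = V_DS ≥ V_GS − V_th, so the device is in saturation.
KCL at the drain: ½ k_n (V_GS − V_th)² = (V_DD − V_GS)/R.
Let x = V_GS − 0.83. Then 23.2 x² + x − 12.67 = 0, giving x = 0.717 V (positive root), so V_GS = 1.55 V.
I_D = (V_DD − V_GS)/R = (13.5 − 1.55) / 7.89 = 1.51 mA.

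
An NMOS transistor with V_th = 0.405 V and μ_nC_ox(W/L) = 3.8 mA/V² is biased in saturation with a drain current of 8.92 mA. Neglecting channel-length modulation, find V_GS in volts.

In saturation I_D = ½ k_n (V_GS − V_th)², so V_GS − V_th = √(2 I_D / k_n) = √(2 × 8.92 / 3.8) = 2.17 V.
V_GS = 0.405 + 2.17 = 2.57 V.

V_GS = 2.57 V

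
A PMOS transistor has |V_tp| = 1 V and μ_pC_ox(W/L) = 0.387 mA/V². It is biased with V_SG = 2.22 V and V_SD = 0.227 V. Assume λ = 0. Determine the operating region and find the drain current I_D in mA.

V_ov = V_SG − |V_tp| = 2.22 − 1 = 1.22 V.
Since V_SD = 0.227 V < V_ov = 1.22 V, the device is in the triode region.
I_D = k_p [V_ov · V_SD − ½ V_SD²] = 0.387 × [1.22 × 0.227 − 0.5 × 0.227²] = 0.0972 mA.

Triode; I_D = 0.0972 mA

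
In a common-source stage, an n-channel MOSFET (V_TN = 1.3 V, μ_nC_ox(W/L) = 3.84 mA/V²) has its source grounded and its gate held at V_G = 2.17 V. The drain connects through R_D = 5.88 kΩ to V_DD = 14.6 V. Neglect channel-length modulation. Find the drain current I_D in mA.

V_GS = V_G = 2.17 V, so V_ov = 2.17 − 1.3 = 0.87 V.
Assume saturation: I_D = ½ k_n V_ov² = 0.5 × 3.84 × 0.87² = 1.45 mA, giving V_DS = V_DD − I_D R_D = 14.6 − 1.45 × 5.88 = 6.05 V.
V_DS = 6.05 V ≥ V_ov = 0.87 V, confirming saturation.

I_D = 1.45 mA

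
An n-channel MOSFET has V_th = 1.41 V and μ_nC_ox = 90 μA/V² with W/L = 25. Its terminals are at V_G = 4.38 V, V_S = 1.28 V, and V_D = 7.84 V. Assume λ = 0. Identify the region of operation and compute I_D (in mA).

V_GS = V_G − V_S = 4.38 − 1.28 = 3.1 V; V_DS = V_D − V_S = 7.84 − 1.28 = 6.56 V.
k_n = μ_nC_ox · (W/L) = 2.25 mA/V².
V_ov = V_GS − V_th = 3.1 − 1.41 = 1.69 V.
Since V_DS = 6.56 V ≥ V_ov = 1.69 V, the device is in saturation.
I_D = ½ k_n V_ov² = 0.5 × 2.25 × 1.69² = 3.21 mA.

Saturation; I_D = 3.21 mA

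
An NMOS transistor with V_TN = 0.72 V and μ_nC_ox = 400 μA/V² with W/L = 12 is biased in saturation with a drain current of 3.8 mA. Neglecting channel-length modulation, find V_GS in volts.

k_n = μ_nC_ox · (W/L) = 4.8 mA/V².
In saturation I_D = ½ k_n (V_GS − V_TN)², so V_GS − V_TN = √(2 I_D / k_n) = √(2 × 3.8 / 4.8) = 1.26 V.
V_GS = 0.72 + 1.26 = 1.98 V.

V_GS = 1.98 V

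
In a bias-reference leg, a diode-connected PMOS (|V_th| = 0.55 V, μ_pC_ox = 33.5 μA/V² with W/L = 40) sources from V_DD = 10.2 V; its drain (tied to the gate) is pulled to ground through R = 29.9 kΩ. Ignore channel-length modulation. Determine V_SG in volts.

V_SG = 1.22 V

With gate tied to drain, V_SG = V_SD ≥ V_SG − |V_th|, so the device is in saturation.
k_p = μ_pC_ox · (W/L) = 1.34 mA/V².
KCL at the drain: ½ k_p (V_SG − |V_th|)² = (V_DD − V_SG)/R.
Let x = V_SG − 0.55. Then 20 x² + x − 9.65 = 0, giving x = 0.67 V (positive root), so V_SG = 1.22 V.
I_D = (V_DD − V_SG)/R = (10.2 − 1.22) / 29.9 = 0.3 mA.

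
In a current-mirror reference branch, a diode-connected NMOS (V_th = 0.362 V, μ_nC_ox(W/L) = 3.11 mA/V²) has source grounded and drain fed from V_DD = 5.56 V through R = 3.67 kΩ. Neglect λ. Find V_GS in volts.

With gate tied to drain, V_GS = V_DS ≥ V_GS − V_th, so the device is in saturation.
KCL at the drain: ½ k_n (V_GS − V_th)² = (V_DD − V_GS)/R.
Let x = V_GS − 0.362. Then 5.71 x² + x − 5.198 = 0, giving x = 0.871 V (positive root), so V_GS = 1.23 V.
I_D = (V_DD − V_GS)/R = (5.56 − 1.23) / 3.67 = 1.18 mA.

V_GS = 1.23 V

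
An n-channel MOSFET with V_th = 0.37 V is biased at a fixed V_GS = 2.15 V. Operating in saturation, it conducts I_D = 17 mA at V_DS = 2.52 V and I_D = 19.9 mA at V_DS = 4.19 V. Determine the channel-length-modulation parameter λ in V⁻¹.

λ = 0.138 V⁻¹

With V_GS fixed, I_D ∝ (1 + λ V_DS) in saturation, so I_D2/I_D1 = (1 + λ V_DS2)/(1 + λ V_DS1).
19.9/17 = 1.171 = (1 + 4.19 λ)/(1 + 2.52 λ).
Solving: λ (I_D1 V_DS2 − I_D2 V_DS1) = I_D2 − I_D1, so λ = (19.9 − 17) / (17 × 4.19 − 19.9 × 2.52) = 2.9 / 21.1 = 0.138 V⁻¹.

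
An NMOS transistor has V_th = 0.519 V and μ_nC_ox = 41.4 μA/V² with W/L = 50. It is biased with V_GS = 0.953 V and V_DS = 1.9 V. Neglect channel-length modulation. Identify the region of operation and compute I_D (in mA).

k_n = μ_nC_ox · (W/L) = 2.07 mA/V².
V_ov = V_GS − V_th = 0.953 − 0.519 = 0.434 V.
Since V_DS = 1.9 V ≥ V_ov = 0.434 V, the device is in saturation.
I_D = ½ k_n V_ov² = 0.5 × 2.07 × 0.434² = 0.195 mA.

Saturation; I_D = 0.195 mA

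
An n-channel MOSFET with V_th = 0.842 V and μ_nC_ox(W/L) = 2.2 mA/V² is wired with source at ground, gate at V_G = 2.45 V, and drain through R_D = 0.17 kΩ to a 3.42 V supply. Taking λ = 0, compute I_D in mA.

I_D = 2.84 mA

V_GS = V_G = 2.45 V, so V_ov = 2.45 − 0.842 = 1.61 V.
Assume saturation: I_D = ½ k_n V_ov² = 0.5 × 2.2 × 1.61² = 2.84 mA, giving V_DS = V_DD − I_D R_D = 3.42 − 2.84 × 0.17 = 2.94 V.
V_DS = 2.94 V ≥ V_ov = 1.61 V, confirming saturation.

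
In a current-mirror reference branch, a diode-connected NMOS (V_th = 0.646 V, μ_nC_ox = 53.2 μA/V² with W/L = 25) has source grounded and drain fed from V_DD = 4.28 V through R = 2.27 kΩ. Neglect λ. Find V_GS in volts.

V_GS = 1.90 V

With gate tied to drain, V_GS = V_DS ≥ V_GS − V_th, so the device is in saturation.
k_n = μ_nC_ox · (W/L) = 1.33 mA/V².
KCL at the drain: ½ k_n (V_GS − V_th)² = (V_DD − V_GS)/R.
Let x = V_GS − 0.646. Then 1.51 x² + x − 3.634 = 0, giving x = 1.26 V (positive root), so V_GS = 1.9 V.
I_D = (V_DD − V_GS)/R = (4.28 − 1.9) / 2.27 = 1.05 mA.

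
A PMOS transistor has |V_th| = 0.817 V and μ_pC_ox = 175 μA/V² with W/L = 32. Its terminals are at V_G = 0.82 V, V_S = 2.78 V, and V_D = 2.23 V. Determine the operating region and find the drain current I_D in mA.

V_SG = V_S − V_G = 2.78 − 0.82 = 1.96 V; V_SD = V_S − V_D = 2.78 − 2.23 = 0.55 V.
k_p = μ_pC_ox · (W/L) = 5.6 mA/V².
V_ov = V_SG − |V_th| = 1.96 − 0.817 = 1.14 V.
Since V_SD = 0.55 V < V_ov = 1.14 V, the device is in the triode region.
I_D = k_p [V_ov · V_SD − ½ V_SD²] = 5.6 × [1.14 × 0.55 − 0.5 × 0.55²] = 2.67 mA.

Triode; I_D = 2.67 mA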